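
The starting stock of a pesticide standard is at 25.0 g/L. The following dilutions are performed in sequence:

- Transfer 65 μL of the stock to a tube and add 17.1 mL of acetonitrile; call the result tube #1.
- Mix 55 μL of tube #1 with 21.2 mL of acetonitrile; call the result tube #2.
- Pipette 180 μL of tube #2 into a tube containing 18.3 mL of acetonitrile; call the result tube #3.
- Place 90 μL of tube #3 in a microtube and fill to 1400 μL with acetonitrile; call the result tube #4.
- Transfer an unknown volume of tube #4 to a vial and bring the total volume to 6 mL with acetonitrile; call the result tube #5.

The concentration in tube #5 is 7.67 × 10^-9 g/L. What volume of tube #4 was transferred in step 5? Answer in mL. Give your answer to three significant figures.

0.300 mL

Step 1: 65 μL + 17.1 mL = 17165 μL total → factor 17165/65 = 264.08
Step 2: 55 μL + 21.2 mL = 21255 μL total → factor 21255/55 = 386.45
Step 3: 180 μL + 18.3 mL = 18480 μL total → factor 18480/180 = 102.67
Step 4: 90 μL brought to 1400 μL → factor 1400/90 = 15.556
Step 5: v brought to 6 mL → factor = 6 mL/v
Product of known-step factors = 1.6298 × 10^8
Overall factor = 25.0 g/L / (7.67 × 10^-9 g/L) = 3.2595 × 10^9
Step-5 factor = 3.2595 × 10^9 / 1.6298 × 10^8 = 19.999
v = 6 mL / 19.999 = 0.300 mL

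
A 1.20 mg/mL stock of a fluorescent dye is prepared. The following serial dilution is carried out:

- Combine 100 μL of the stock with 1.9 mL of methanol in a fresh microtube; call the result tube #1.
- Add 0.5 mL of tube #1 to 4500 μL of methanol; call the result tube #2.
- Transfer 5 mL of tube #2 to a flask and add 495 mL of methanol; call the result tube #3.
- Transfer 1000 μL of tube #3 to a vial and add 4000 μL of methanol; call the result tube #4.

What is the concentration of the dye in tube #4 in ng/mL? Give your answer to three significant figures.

12.0 ng/mL

Step 1: 100 μL + 1.9 mL = 2000 μL total → factor 2000/100 = 20
Step 2: 0.5 mL + 4500 μL = 5 mL total → factor 5/0.5 = 10
Step 3: 5 mL + 495 mL = 500 mL total → factor 500/5 = 100
Step 4: 1000 μL + 4000 μL = 5000 μL total → factor 5000/1000 = 5
Dilution factor through tube #4 = 20 × 10 × 100 × 5 = 1 × 10^5
[tube #4] = 1.20 mg/mL / 1 × 10^5 = 1.200 × 10^-5 mg/mL = 12.0 ng/mL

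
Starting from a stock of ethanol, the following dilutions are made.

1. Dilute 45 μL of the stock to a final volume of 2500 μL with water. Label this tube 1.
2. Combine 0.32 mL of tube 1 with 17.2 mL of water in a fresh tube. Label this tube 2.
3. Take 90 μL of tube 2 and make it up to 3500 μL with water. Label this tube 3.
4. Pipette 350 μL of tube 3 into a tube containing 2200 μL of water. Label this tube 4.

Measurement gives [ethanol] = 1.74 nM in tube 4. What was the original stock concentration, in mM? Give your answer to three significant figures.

Step 1: 45 μL brought to 2500 μL → factor 2500/45 = 55.556
Step 2: 0.32 mL + 17.2 mL = 17.52 mL total → factor 17.52/0.32 = 54.75
Step 3: 90 μL brought to 3500 μL → factor 3500/90 = 38.889
Step 4: 350 μL + 2200 μL = 2550 μL total → factor 2550/350 = 7.2857
Overall dilution factor = 55.556 × 54.75 × 38.889 × 7.2857 = 8.6181 × 10^5
Stock = 1.74 nM × 8.6181 × 10^5 = 1.500 × 10^6 nM = 1.50 mM

1.50 mM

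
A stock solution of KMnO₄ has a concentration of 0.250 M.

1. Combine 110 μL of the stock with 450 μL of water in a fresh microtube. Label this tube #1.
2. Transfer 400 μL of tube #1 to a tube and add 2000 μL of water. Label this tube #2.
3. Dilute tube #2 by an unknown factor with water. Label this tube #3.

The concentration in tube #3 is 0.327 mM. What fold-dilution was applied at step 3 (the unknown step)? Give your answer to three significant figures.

25.0-fold

Step 1: 110 μL + 450 μL = 560 μL total → factor 560/110 = 5.0909
Step 2: 400 μL + 2000 μL = 2400 μL total → factor 2400/400 = 6
Step 3: unknown factor x
Product of known-step factors = 30.545
Overall factor = 0.250 M / (0.327 mM) = 764.53
x = 764.53 / 30.545 = 25.0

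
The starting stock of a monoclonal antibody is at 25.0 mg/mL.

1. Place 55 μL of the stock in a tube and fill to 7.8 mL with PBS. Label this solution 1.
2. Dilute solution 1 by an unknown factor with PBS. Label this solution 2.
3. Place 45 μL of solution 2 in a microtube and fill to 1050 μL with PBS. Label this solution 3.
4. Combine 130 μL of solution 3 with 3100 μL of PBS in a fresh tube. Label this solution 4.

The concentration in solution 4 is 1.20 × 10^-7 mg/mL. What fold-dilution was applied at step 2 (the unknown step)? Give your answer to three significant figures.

2.53 × 10^3-fold

Step 1: 55 μL brought to 7.8 mL → factor 7800/55 = 141.82
Step 2: unknown factor x
Step 3: 45 μL brought to 1050 μL → factor 1050/45 = 23.333
Step 4: 130 μL + 3100 μL = 3230 μL total → factor 3230/130 = 24.846
Product of known-step factors = 82218
Overall factor = 25.0 mg/mL / (1.20 × 10^-7 mg/mL) = 2.0833 × 10^8
x = 2.0833 × 10^8 / 82218 = 2.53 × 10^3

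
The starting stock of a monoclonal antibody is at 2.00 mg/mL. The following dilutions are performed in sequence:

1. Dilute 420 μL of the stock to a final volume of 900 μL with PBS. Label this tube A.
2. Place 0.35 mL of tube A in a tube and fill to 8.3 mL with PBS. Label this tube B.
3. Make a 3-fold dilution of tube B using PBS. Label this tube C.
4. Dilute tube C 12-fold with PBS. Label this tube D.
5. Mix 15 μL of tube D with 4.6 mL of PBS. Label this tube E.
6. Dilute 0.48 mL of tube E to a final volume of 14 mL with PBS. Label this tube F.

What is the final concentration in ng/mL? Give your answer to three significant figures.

0.122 ng/mL

Step 1: 420 μL brought to 900 μL → factor 900/420 = 2.1429
Step 2: 0.35 mL brought to 8.3 mL → factor 8.3/0.35 = 23.714
Step 3: 3-fold → factor 3
Step 4: 12-fold → factor 12
Step 5: 15 μL + 4.6 mL = 4615 μL total → factor 4615/15 = 307.67
Step 6: 0.48 mL brought to 14 mL → factor 14/0.48 = 29.167
Overall dilution factor = 2.1429 × 23.714 × 3 × 12 × 307.67 × 29.167 = 1.6416 × 10^7
Final = 2.00 mg/mL / 1.6416 × 10^7 = 1.218 × 10^-7 mg/mL = 0.122 ng/mL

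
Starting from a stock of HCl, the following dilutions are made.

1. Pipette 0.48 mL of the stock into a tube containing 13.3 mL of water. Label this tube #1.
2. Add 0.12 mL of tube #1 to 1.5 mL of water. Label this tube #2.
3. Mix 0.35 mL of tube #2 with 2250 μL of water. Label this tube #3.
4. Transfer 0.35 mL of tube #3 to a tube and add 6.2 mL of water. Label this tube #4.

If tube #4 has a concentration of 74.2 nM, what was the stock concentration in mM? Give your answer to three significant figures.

4.00 mM

Step 1: 0.48 mL + 13.3 mL = 13.78 mL total → factor 13.78/0.48 = 28.708
Step 2: 0.12 mL + 1.5 mL = 1.62 mL total → factor 1.62/0.12 = 13.5
Step 3: 0.35 mL + 2250 μL = 2.6 mL total → factor 2.6/0.35 = 7.4286
Step 4: 0.35 mL + 6.2 mL = 6.55 mL total → factor 6.55/0.35 = 18.714
Overall dilution factor = 28.708 × 13.5 × 7.4286 × 18.714 = 53879
Stock = 74.2 nM × 53879 = 3.998 × 10^6 nM = 4.00 mM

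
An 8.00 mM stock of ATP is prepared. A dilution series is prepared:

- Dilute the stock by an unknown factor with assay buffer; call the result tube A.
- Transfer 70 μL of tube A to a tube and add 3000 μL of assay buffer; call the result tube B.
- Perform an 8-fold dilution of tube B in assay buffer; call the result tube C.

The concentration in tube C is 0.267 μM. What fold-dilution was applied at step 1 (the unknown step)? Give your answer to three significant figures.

Step 1: unknown factor x
Step 2: 70 μL + 3000 μL = 3070 μL total → factor 3070/70 = 43.857
Step 3: 8-fold → factor 8
Product of known-step factors = 350.86
Overall factor = 8.00 mM / (0.267 μM) = 29963
x = 29963 / 350.86 = 85.4

85.4-fold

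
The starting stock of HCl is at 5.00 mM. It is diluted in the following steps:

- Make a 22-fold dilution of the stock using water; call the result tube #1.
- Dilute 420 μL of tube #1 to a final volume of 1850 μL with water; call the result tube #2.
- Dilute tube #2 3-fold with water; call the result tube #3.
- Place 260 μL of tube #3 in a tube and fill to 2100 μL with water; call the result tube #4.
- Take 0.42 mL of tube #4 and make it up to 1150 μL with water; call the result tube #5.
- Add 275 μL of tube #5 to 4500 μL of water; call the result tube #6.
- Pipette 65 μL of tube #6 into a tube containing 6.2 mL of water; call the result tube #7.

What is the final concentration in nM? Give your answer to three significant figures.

0.465 nM

Step 1: 22-fold → factor 22
Step 2: 420 μL brought to 1850 μL → factor 1850/420 = 4.4048
Step 3: 3-fold → factor 3
Step 4: 260 μL brought to 2100 μL → factor 2100/260 = 8.0769
Step 5: 0.42 mL brought to 1150 μL → factor 1.15/0.42 = 2.7381
Step 6: 275 μL + 4500 μL = 4775 μL total → factor 4775/275 = 17.364
Step 7: 65 μL + 6.2 mL = 6265 μL total → factor 6265/65 = 96.385
Overall dilution factor = 22 × 4.4048 × 3 × 8.0769 × 2.7381 × 17.364 × 96.385 = 1.076 × 10^7
Final = 5.00 mM / 1.076 × 10^7 = 4.647 × 10^-7 mM = 0.465 nM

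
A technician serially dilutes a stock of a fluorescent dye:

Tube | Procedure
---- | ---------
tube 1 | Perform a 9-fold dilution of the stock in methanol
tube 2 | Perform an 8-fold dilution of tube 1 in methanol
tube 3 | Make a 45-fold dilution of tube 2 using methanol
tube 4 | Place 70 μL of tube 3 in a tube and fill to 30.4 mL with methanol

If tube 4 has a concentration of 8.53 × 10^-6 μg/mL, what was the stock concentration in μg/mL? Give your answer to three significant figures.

12.0 μg/mL

Step 1: 9-fold → factor 9
Step 2: 8-fold → factor 8
Step 3: 45-fold → factor 45
Step 4: 70 μL brought to 30.4 mL → factor 30400/70 = 434.29
Overall dilution factor = 9 × 8 × 45 × 434.29 = 1.4071 × 10^6
Stock = 8.53 × 10^-6 μg/mL × 1.4071 × 10^6 = 12.0 μg/mL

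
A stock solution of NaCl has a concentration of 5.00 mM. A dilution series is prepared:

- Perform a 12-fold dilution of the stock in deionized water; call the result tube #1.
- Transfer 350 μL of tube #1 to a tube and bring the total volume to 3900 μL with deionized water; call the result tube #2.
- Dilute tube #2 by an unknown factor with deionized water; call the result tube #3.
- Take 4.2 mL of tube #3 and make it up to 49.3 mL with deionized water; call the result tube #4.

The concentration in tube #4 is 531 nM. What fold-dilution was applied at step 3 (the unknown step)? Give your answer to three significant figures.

6.00-fold

Step 1: 12-fold → factor 12
Step 2: 350 μL brought to 3900 μL → factor 3900/350 = 11.143
Step 3: unknown factor x
Step 4: 4.2 mL brought to 49.3 mL → factor 49.3/4.2 = 11.738
Product of known-step factors = 1569.6
Overall factor = 5.00 mM / (531 nM) = 9416.2
x = 9416.2 / 1569.6 = 6.00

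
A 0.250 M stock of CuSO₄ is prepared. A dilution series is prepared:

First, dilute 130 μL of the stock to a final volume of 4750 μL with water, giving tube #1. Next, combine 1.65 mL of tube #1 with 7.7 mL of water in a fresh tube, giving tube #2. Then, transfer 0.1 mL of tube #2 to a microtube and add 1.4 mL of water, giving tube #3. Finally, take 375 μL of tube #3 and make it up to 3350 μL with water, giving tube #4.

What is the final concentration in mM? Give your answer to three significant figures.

0.00901 mM

Step 1: 130 μL brought to 4750 μL → factor 4750/130 = 36.538
Step 2: 1.65 mL + 7.7 mL = 9.35 mL total → factor 9.35/1.65 = 5.6667
Step 3: 0.1 mL + 1.4 mL = 1.5 mL total → factor 1.5/0.1 = 15
Step 4: 375 μL brought to 3350 μL → factor 3350/375 = 8.9333
Overall dilution factor = 36.538 × 5.6667 × 15 × 8.9333 = 27745
Final = 0.250 M / 27745 = 9.011 × 10^-6 M = 0.00901 mM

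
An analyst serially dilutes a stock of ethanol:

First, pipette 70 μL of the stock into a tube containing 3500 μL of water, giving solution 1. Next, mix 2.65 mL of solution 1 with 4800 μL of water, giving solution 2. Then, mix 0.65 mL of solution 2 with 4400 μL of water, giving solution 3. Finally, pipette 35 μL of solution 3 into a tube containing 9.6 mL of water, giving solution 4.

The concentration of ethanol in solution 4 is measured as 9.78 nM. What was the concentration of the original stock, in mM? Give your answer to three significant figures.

Step 1: 70 μL + 3500 μL = 3570 μL total → factor 3570/70 = 51
Step 2: 2.65 mL + 4800 μL = 7.45 mL total → factor 7.45/2.65 = 2.8113
Step 3: 0.65 mL + 4400 μL = 5.05 mL total → factor 5.05/0.65 = 7.7692
Step 4: 35 μL + 9.6 mL = 9635 μL total → factor 9635/35 = 275.29
Overall dilution factor = 51 × 2.8113 × 7.7692 × 275.29 = 3.0665 × 10^5
Stock = 9.78 nM × 3.0665 × 10^5 = 2.999 × 10^6 nM = 3.00 mM

3.00 mM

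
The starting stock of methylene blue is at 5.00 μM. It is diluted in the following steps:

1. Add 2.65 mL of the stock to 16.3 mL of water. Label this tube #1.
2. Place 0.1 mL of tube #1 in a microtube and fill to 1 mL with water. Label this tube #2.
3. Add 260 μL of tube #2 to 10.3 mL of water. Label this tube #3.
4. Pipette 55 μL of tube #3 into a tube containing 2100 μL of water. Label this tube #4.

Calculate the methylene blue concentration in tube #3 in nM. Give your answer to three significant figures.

Step 1: 2.65 mL + 16.3 mL = 18.95 mL total → factor 18.95/2.65 = 7.1509
Step 2: 0.1 mL brought to 1 mL → factor 1/0.1 = 10
Step 3: 260 μL + 10.3 mL = 10560 μL total → factor 10560/260 = 40.615
Dilution factor through tube #3 = 7.1509 × 10 × 40.615 = 2904.4
[tube #3] = 5.00 μM / 2904.4 = 0.001722 μM = 1.72 nM

1.72 nM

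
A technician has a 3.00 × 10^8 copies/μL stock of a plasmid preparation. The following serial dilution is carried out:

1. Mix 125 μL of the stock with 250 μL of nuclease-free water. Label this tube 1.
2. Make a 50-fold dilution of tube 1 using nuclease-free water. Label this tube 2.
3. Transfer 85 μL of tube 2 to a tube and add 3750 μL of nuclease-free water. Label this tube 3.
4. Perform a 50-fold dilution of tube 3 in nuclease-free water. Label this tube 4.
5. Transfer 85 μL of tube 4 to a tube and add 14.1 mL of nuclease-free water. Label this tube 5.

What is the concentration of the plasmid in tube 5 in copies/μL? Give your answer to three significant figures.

Step 1: 125 μL + 250 μL = 375 μL total → factor 375/125 = 3
Step 2: 50-fold → factor 50
Step 3: 85 μL + 3750 μL = 3835 μL total → factor 3835/85 = 45.118
Step 4: 50-fold → factor 50
Step 5: 85 μL + 14.1 mL = 14185 μL total → factor 14185/85 = 166.88
Overall dilution factor = 3 × 50 × 45.118 × 50 × 166.88 = 5.647 × 10^7
Final = 3.00 × 10^8 copies/μL / 5.647 × 10^7 = 5.31 copies/μL

5.31 copies/μL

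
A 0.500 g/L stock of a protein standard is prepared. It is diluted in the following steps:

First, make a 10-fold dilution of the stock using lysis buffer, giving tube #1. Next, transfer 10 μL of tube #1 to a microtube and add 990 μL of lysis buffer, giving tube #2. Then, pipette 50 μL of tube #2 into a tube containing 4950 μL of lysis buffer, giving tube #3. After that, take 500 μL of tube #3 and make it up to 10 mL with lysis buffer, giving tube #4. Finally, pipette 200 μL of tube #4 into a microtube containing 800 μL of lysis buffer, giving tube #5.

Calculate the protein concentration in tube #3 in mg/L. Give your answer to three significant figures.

0.00500 mg/L

Step 1: 10-fold → factor 10
Step 2: 10 μL + 990 μL = 1000 μL total → factor 1000/10 = 100
Step 3: 50 μL + 4950 μL = 5000 μL total → factor 5000/50 = 100
Dilution factor through tube #3 = 10 × 100 × 100 = 1 × 10^5
[tube #3] = 0.500 g/L / 1 × 10^5 = 5.000 × 10^-6 g/L = 0.00500 mg/L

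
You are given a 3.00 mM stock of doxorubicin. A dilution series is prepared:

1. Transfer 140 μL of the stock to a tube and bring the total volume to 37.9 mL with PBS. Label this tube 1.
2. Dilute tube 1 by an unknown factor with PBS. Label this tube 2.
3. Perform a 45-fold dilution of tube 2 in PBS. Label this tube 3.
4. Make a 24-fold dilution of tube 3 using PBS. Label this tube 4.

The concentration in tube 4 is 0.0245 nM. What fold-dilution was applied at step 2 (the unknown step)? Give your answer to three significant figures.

419-fold

Step 1: 140 μL brought to 37.9 mL → factor 37900/140 = 270.71
Step 2: unknown factor x
Step 3: 45-fold → factor 45
Step 4: 24-fold → factor 24
Product of known-step factors = 2.9237 × 10^5
Overall factor = 3.00 mM / (0.0245 nM) = 1.2245 × 10^8
x = 1.2245 × 10^8 / 2.9237 × 10^5 = 419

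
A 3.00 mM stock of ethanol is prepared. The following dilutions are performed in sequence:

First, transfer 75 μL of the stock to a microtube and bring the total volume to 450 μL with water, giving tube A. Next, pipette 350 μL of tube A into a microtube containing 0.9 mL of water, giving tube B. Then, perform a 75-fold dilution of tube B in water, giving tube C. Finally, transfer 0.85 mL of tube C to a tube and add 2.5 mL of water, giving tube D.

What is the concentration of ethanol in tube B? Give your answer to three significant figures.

0.140 mM

Step 1: 75 μL brought to 450 μL → factor 450/75 = 6
Step 2: 350 μL + 0.9 mL = 1250 μL total → factor 1250/350 = 3.5714
Dilution factor through tube B = 6 × 3.5714 = 21.429
[tube B] = 3.00 mM / 21.429 = 0.140 mM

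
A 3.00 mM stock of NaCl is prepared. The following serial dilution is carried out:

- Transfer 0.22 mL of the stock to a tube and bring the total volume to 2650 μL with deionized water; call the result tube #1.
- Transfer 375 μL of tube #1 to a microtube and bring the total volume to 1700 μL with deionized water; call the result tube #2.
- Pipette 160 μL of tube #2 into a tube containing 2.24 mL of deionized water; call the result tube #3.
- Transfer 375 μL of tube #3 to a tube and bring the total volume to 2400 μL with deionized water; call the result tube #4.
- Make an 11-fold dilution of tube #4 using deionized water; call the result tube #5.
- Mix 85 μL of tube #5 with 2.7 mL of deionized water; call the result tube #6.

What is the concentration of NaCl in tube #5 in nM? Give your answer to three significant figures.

52.0 nM

Step 1: 0.22 mL brought to 2650 μL → factor 2.65/0.22 = 12.045
Step 2: 375 μL brought to 1700 μL → factor 1700/375 = 4.5333
Step 3: 160 μL + 2.24 mL = 2400 μL total → factor 2400/160 = 15
Step 4: 375 μL brought to 2400 μL → factor 2400/375 = 6.4
Step 5: 11-fold → factor 11
Dilution factor through tube #5 = 12.045 × 4.5333 × 15 × 6.4 × 11 = 57664
[tube #5] = 3.00 mM / 57664 = 5.203 × 10^-5 mM = 52.0 nM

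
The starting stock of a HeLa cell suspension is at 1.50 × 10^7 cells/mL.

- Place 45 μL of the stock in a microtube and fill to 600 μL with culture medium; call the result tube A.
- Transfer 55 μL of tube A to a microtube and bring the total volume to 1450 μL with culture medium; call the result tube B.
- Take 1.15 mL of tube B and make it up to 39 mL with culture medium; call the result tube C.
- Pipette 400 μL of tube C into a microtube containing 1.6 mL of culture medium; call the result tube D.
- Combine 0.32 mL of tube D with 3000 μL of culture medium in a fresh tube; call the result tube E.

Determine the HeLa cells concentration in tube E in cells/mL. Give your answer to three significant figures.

24.3 cells/mL

Step 1: 45 μL brought to 600 μL → factor 600/45 = 13.333
Step 2: 55 μL brought to 1450 μL → factor 1450/55 = 26.364
Step 3: 1.15 mL brought to 39 mL → factor 39/1.15 = 33.913
Step 4: 400 μL + 1.6 mL = 2000 μL total → factor 2000/400 = 5
Step 5: 0.32 mL + 3000 μL = 3.32 mL total → factor 3.32/0.32 = 10.375
Overall dilution factor = 13.333 × 26.364 × 33.913 × 5 × 10.375 = 6.184 × 10^5
Final = 1.50 × 10^7 cells/mL / 6.184 × 10^5 = 24.3 cells/mL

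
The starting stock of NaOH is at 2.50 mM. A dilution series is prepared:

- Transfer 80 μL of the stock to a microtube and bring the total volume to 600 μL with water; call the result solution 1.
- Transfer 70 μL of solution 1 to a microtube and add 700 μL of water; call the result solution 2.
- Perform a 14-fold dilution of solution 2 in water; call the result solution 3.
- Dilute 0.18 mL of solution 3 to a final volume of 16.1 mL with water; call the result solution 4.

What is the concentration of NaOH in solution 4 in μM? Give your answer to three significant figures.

0.0242 μM

Step 1: 80 μL brought to 600 μL → factor 600/80 = 7.5
Step 2: 70 μL + 700 μL = 770 μL total → factor 770/70 = 11
Step 3: 14-fold → factor 14
Step 4: 0.18 mL brought to 16.1 mL → factor 16.1/0.18 = 89.444
Overall dilution factor = 7.5 × 11 × 14 × 89.444 = 1.0331 × 10^5
Final = 2.50 mM / 1.0331 × 10^5 = 2.420 × 10^-5 mM = 0.0242 μM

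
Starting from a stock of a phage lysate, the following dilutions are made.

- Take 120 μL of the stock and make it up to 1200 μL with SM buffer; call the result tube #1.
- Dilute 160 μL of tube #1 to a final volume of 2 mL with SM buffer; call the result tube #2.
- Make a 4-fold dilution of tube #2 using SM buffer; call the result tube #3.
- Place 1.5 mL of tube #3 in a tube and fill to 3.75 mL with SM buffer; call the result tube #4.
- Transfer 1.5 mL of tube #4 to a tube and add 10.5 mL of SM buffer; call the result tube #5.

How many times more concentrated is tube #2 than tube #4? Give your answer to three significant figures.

Step 1: 120 μL brought to 1200 μL → factor 1200/120 = 10
Step 2: 160 μL brought to 2 mL → factor 2000/160 = 12.5
Step 3: 4-fold → factor 4
Step 4: 1.5 mL brought to 3.75 mL → factor 3.75/1.5 = 2.5
Dilution factor to tube #2 = 125; to tube #4 = 1250
[tube #2]/[tube #4] = (factor to tube #4)/(factor to tube #2) = 1250/125 = 10.0

10.0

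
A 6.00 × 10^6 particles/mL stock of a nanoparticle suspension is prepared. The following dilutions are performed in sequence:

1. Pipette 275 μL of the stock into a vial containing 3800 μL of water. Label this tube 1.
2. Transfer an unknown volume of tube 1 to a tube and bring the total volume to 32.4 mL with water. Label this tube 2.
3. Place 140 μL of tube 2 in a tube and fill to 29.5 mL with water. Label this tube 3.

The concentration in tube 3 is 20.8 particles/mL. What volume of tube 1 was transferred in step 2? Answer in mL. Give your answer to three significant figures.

0.351 mL

Step 1: 275 μL + 3800 μL = 4075 μL total → factor 4075/275 = 14.818
Step 2: v brought to 32.4 mL → factor = 32.4 mL/v
Step 3: 140 μL brought to 29.5 mL → factor 29500/140 = 210.71
Product of known-step factors = 3122.4
Overall factor = 6.00 × 10^6 particles/mL / (20.8 particles/mL) = 2.8846 × 10^5
Step-2 factor = 2.8846 × 10^5 / 3122.4 = 92.384
v = 32.4 mL / 92.384 = 0.351 mL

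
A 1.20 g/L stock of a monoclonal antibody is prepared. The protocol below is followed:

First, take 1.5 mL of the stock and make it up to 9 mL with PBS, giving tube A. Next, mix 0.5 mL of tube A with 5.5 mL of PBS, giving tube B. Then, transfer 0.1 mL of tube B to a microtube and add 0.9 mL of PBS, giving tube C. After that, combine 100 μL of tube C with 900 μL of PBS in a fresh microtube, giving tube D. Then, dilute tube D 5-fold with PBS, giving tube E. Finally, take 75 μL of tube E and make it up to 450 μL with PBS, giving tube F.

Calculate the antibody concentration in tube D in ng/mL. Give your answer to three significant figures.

167 ng/mL

Step 1: 1.5 mL brought to 9 mL → factor 9/1.5 = 6
Step 2: 0.5 mL + 5.5 mL = 6 mL total → factor 6/0.5 = 12
Step 3: 0.1 mL + 0.9 mL = 1 mL total → factor 1/0.1 = 10
Step 4: 100 μL + 900 μL = 1000 μL total → factor 1000/100 = 10
Dilution factor through tube D = 6 × 12 × 10 × 10 = 7200
[tube D] = 1.20 g/L / 7200 = 0.0001667 g/L = 167 ng/mL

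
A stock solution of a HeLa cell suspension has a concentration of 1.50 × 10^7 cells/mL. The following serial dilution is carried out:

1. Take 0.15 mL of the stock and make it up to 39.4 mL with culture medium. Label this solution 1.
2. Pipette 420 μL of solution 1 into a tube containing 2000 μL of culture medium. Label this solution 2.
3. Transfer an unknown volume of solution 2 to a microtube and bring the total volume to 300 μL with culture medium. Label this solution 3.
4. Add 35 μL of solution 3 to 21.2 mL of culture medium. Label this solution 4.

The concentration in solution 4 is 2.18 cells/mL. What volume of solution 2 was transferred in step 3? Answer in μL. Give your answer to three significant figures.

Step 1: 0.15 mL brought to 39.4 mL → factor 39.4/0.15 = 262.67
Step 2: 420 μL + 2000 μL = 2420 μL total → factor 2420/420 = 5.7619
Step 3: v brought to 300 μL → factor = 300 μL/v
Step 4: 35 μL + 21.2 mL = 21235 μL total → factor 21235/35 = 606.71
Product of known-step factors = 9.1824 × 10^5
Overall factor = 1.50 × 10^7 cells/mL / (2.18 cells/mL) = 6.8807 × 10^6
Step-3 factor = 6.8807 × 10^6 / 9.1824 × 10^5 = 7.4934
v = 300 μL / 7.4934 = 40.0 μL

40.0 μL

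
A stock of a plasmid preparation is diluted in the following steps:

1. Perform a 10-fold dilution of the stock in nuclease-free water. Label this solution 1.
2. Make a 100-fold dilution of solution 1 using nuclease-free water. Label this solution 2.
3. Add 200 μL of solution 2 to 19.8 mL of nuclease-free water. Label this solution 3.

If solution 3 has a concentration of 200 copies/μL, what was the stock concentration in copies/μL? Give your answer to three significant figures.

Step 1: 10-fold → factor 10
Step 2: 100-fold → factor 100
Step 3: 200 μL + 19.8 mL = 20000 μL total → factor 20000/200 = 100
Overall dilution factor = 10 × 100 × 100 = 1 × 10^5
Stock = 200 copies/μL × 1 × 10^5 = 2.00 × 10^7 copies/μL

2.00 × 10^7 copies/μL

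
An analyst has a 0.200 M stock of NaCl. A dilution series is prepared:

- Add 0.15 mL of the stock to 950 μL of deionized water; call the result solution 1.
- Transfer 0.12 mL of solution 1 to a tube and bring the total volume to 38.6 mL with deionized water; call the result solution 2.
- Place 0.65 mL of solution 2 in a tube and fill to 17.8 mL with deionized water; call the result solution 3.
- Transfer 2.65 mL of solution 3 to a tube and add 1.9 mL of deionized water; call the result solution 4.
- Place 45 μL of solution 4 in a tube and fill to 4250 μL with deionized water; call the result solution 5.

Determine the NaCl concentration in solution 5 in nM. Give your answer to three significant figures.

Step 1: 0.15 mL + 950 μL = 1.1 mL total → factor 1.1/0.15 = 7.3333
Step 2: 0.12 mL brought to 38.6 mL → factor 38.6/0.12 = 321.67
Step 3: 0.65 mL brought to 17.8 mL → factor 17.8/0.65 = 27.385
Step 4: 2.65 mL + 1.9 mL = 4.55 mL total → factor 4.55/2.65 = 1.717
Step 5: 45 μL brought to 4250 μL → factor 4250/45 = 94.444
Overall dilution factor = 7.3333 × 321.67 × 27.385 × 1.717 × 94.444 = 1.0475 × 10^7
Final = 0.200 M / 1.0475 × 10^7 = 1.909 × 10^-8 M = 19.1 nM

19.1 nM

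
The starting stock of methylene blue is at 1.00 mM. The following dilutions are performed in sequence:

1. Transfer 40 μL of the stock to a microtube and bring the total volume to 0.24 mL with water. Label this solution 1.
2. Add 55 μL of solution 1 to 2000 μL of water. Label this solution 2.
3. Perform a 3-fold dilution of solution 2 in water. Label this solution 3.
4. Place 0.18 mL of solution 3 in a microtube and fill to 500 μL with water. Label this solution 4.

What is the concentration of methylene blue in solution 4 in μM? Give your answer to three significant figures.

Step 1: 40 μL brought to 0.24 mL → factor 240/40 = 6
Step 2: 55 μL + 2000 μL = 2055 μL total → factor 2055/55 = 37.364
Step 3: 3-fold → factor 3
Step 4: 0.18 mL brought to 500 μL → factor 0.5/0.18 = 2.7778
Dilution factor through solution 4 = 6 × 37.364 × 3 × 2.7778 = 1868.2
[solution 4] = 1.00 mM / 1868.2 = 0.0005353 mM = 0.535 μM

0.535 μM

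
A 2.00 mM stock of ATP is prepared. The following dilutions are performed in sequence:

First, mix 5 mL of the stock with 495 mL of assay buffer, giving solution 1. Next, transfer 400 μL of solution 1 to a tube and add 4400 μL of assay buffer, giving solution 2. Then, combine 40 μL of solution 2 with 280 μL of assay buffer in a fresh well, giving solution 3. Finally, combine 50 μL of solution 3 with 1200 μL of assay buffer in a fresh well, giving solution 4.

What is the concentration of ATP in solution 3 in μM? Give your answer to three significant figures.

0.208 μM

Step 1: 5 mL + 495 mL = 500 mL total → factor 500/5 = 100
Step 2: 400 μL + 4400 μL = 4800 μL total → factor 4800/400 = 12
Step 3: 40 μL + 280 μL = 320 μL total → factor 320/40 = 8
Dilution factor through solution 3 = 100 × 12 × 8 = 9600
[solution 3] = 2.00 mM / 9600 = 0.0002083 mM = 0.208 μM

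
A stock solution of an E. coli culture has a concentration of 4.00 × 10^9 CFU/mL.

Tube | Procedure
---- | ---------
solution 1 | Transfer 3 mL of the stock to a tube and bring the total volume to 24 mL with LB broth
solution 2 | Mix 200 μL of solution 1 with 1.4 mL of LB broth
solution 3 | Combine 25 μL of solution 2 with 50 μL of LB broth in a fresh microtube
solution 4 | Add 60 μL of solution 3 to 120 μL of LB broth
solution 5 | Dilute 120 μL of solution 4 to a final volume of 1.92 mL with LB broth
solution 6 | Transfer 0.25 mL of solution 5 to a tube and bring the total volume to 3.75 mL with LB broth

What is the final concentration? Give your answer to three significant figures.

2.89 × 10^4 CFU/mL

Step 1: 3 mL brought to 24 mL → factor 24/3 = 8
Step 2: 200 μL + 1.4 mL = 1600 μL total → factor 1600/200 = 8
Step 3: 25 μL + 50 μL = 75 μL total → factor 75/25 = 3
Step 4: 60 μL + 120 μL = 180 μL total → factor 180/60 = 3
Step 5: 120 μL brought to 1.92 mL → factor 1920/120 = 16
Step 6: 0.25 mL brought to 3.75 mL → factor 3.75/0.25 = 15
Overall dilution factor = 8 × 8 × 3 × 3 × 16 × 15 = 1.3824 × 10^5
Final = 4.00 × 10^9 CFU/mL / 1.3824 × 10^5 = 2.89 × 10^4 CFU/mL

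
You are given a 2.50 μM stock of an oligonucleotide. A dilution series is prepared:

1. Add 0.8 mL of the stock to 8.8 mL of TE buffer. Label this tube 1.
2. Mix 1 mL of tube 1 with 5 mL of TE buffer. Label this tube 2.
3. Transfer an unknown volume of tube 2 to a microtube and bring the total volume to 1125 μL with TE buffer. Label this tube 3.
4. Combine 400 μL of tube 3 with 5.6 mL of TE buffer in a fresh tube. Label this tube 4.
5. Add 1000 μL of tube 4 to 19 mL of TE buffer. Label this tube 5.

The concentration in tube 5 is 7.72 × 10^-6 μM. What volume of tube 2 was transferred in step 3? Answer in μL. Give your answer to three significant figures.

75.0 μL

Step 1: 0.8 mL + 8.8 mL = 9.6 mL total → factor 9.6/0.8 = 12
Step 2: 1 mL + 5 mL = 6 mL total → factor 6/1 = 6
Step 3: v brought to 1125 μL → factor = 1125 μL/v
Step 4: 400 μL + 5.6 mL = 6000 μL total → factor 6000/400 = 15
Step 5: 1000 μL + 19 mL = 20000 μL total → factor 20000/1000 = 20
Product of known-step factors = 21600
Overall factor = 2.50 μM / (7.72 × 10^-6 μM) = 3.2383 × 10^5
Step-3 factor = 3.2383 × 10^5 / 21600 = 14.992
v = 1125 μL / 14.992 = 75.0 μL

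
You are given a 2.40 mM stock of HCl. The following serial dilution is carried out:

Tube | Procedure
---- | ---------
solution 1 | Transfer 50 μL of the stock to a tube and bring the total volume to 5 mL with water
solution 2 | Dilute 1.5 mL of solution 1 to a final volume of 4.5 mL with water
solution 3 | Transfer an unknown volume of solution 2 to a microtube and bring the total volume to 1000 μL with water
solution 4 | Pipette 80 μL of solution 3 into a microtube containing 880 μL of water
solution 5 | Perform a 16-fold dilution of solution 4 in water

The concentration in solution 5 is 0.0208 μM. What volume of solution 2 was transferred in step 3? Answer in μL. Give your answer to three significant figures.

499 μL

Step 1: 50 μL brought to 5 mL → factor 5000/50 = 100
Step 2: 1.5 mL brought to 4.5 mL → factor 4.5/1.5 = 3
Step 3: v brought to 1000 μL → factor = 1000 μL/v
Step 4: 80 μL + 880 μL = 960 μL total → factor 960/80 = 12
Step 5: 16-fold → factor 16
Product of known-step factors = 57600
Overall factor = 2.40 mM / (0.0208 μM) = 1.1538 × 10^5
Step-3 factor = 1.1538 × 10^5 / 57600 = 2.0032
v = 1000 μL / 2.0032 = 499 μL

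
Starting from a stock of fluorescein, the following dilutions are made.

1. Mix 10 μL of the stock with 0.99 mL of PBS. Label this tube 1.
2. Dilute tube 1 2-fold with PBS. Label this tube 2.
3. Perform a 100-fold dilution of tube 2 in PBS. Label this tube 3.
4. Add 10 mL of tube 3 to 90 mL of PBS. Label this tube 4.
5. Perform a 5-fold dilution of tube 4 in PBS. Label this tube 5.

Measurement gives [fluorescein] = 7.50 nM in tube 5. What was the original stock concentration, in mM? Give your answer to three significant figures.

Step 1: 10 μL + 0.99 mL = 1000 μL total → factor 1000/10 = 100
Step 2: 2-fold → factor 2
Step 3: 100-fold → factor 100
Step 4: 10 mL + 90 mL = 100 mL total → factor 100/10 = 10
Step 5: 5-fold → factor 5
Overall dilution factor = 100 × 2 × 100 × 10 × 5 = 1 × 10^6
Stock = 7.50 nM × 1 × 10^6 = 7.500 × 10^6 nM = 7.50 mM

7.50 mM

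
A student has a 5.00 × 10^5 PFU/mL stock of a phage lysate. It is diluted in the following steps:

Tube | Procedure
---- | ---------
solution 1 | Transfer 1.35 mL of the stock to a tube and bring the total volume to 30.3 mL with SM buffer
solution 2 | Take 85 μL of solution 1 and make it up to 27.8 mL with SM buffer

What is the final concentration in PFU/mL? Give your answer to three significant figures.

Step 1: 1.35 mL brought to 30.3 mL → factor 30.3/1.35 = 22.444
Step 2: 85 μL brought to 27.8 mL → factor 27800/85 = 327.06
Overall dilution factor = 22.444 × 327.06 = 7340.7
Final = 5.00 × 10^5 PFU/mL / 7340.7 = 68.1 PFU/mL

68.1 PFU/mL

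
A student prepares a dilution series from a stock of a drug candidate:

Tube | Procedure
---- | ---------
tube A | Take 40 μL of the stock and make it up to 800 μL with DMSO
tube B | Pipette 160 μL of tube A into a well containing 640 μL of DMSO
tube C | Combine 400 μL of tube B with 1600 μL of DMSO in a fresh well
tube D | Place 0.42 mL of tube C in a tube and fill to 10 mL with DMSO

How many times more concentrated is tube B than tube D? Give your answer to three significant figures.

Step 1: 40 μL brought to 800 μL → factor 800/40 = 20
Step 2: 160 μL + 640 μL = 800 μL total → factor 800/160 = 5
Step 3: 400 μL + 1600 μL = 2000 μL total → factor 2000/400 = 5
Step 4: 0.42 mL brought to 10 mL → factor 10/0.42 = 23.81
Dilution factor to tube B = 100; to tube D = 11905
[tube B]/[tube D] = (factor to tube D)/(factor to tube B) = 11905/100 = 119

119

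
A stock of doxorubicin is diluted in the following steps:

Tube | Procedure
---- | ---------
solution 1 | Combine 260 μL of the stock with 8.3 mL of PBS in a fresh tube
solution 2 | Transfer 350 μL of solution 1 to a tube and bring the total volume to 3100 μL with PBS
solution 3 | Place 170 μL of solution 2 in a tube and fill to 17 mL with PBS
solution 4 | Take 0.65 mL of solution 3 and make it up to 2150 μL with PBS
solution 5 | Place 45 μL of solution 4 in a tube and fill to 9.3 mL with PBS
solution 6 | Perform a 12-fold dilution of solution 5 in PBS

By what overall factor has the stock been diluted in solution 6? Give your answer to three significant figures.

Step 1: 260 μL + 8.3 mL = 8560 μL total → factor 8560/260 = 32.923
Step 2: 350 μL brought to 3100 μL → factor 3100/350 = 8.8571
Step 3: 170 μL brought to 17 mL → factor 17000/170 = 100
Step 4: 0.65 mL brought to 2150 μL → factor 2.15/0.65 = 3.3077
Step 5: 45 μL brought to 9.3 mL → factor 9300/45 = 206.67
Step 6: 12-fold → factor 12
Overall dilution factor = 32.923 × 8.8571 × 100 × 3.3077 × 206.67 × 12 = 2.3921 × 10^8

2.39 × 10^8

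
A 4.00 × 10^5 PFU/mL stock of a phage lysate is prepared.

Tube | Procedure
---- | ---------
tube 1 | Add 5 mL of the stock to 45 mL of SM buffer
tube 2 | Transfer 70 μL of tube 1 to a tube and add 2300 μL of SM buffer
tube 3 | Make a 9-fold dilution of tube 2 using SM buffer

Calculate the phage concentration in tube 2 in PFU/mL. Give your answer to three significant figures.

1.18 × 10^3 PFU/mL

Step 1: 5 mL + 45 mL = 50 mL total → factor 50/5 = 10
Step 2: 70 μL + 2300 μL = 2370 μL total → factor 2370/70 = 33.857
Dilution factor through tube 2 = 10 × 33.857 = 338.57
[tube 2] = 4.00 × 10^5 PFU/mL / 338.57 = 1.18 × 10^3 PFU/mL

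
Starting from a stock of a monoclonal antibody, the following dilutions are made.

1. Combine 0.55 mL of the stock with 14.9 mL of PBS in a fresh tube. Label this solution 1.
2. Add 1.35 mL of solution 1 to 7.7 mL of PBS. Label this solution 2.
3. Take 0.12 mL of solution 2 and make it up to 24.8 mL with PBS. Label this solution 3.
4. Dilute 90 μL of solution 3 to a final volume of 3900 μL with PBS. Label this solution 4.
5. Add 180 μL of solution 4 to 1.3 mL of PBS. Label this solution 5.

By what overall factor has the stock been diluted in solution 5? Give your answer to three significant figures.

1.39 × 10^7

Step 1: 0.55 mL + 14.9 mL = 15.45 mL total → factor 15.45/0.55 = 28.091
Step 2: 1.35 mL + 7.7 mL = 9.05 mL total → factor 9.05/1.35 = 6.7037
Step 3: 0.12 mL brought to 24.8 mL → factor 24.8/0.12 = 206.67
Step 4: 90 μL brought to 3900 μL → factor 3900/90 = 43.333
Step 5: 180 μL + 1.3 mL = 1480 μL total → factor 1480/180 = 8.2222
Overall dilution factor = 28.091 × 6.7037 × 206.67 × 43.333 × 8.2222 = 1.3866 × 10^7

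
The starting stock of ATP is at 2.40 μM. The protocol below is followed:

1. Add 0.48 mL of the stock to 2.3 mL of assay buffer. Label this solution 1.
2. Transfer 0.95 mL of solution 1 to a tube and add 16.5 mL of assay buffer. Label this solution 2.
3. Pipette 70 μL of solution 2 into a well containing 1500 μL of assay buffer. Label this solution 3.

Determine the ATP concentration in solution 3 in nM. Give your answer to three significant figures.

Step 1: 0.48 mL + 2.3 mL = 2.78 mL total → factor 2.78/0.48 = 5.7917
Step 2: 0.95 mL + 16.5 mL = 17.45 mL total → factor 17.45/0.95 = 18.368
Step 3: 70 μL + 1500 μL = 1570 μL total → factor 1570/70 = 22.429
Overall dilution factor = 5.7917 × 18.368 × 22.429 = 2386
Final = 2.40 μM / 2386 = 0.001006 μM = 1.01 nM

1.01 nM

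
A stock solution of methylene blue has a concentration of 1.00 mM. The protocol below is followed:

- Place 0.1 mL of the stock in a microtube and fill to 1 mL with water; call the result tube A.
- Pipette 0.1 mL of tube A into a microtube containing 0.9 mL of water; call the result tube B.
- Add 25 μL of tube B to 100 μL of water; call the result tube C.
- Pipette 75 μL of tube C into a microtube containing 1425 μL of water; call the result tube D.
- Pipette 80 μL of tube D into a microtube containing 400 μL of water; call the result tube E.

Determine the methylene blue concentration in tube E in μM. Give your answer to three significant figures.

0.0167 μM

Step 1: 0.1 mL brought to 1 mL → factor 1/0.1 = 10
Step 2: 0.1 mL + 0.9 mL = 1 mL total → factor 1/0.1 = 10
Step 3: 25 μL + 100 μL = 125 μL total → factor 125/25 = 5
Step 4: 75 μL + 1425 μL = 1500 μL total → factor 1500/75 = 20
Step 5: 80 μL + 400 μL = 480 μL total → factor 480/80 = 6
Overall dilution factor = 10 × 10 × 5 × 20 × 6 = 60000
Final = 1.00 mM / 60000 = 1.667 × 10^-5 mM = 0.0167 μM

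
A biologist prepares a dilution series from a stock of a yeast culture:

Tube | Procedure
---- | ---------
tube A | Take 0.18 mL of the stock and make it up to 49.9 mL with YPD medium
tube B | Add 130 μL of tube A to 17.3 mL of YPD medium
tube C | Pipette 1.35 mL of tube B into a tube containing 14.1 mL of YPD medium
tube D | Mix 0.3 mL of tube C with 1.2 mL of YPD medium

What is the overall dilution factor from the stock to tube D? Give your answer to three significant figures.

2.13 × 10^6

Step 1: 0.18 mL brought to 49.9 mL → factor 49.9/0.18 = 277.22
Step 2: 130 μL + 17.3 mL = 17430 μL total → factor 17430/130 = 134.08
Step 3: 1.35 mL + 14.1 mL = 15.45 mL total → factor 15.45/1.35 = 11.444
Step 4: 0.3 mL + 1.2 mL = 1.5 mL total → factor 1.5/0.3 = 5
Overall dilution factor = 277.22 × 134.08 × 11.444 × 5 = 2.1269 × 10^6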